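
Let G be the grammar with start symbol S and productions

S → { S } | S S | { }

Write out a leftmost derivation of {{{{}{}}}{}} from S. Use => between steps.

S => {S}   [S → { S }]
{S} => {SS}   [S → S S]
{SS} => {{S}S}   [S → { S }]
{{S}S} => {{{S}}S}   [S → { S }]
{{{S}}S} => {{{SS}}S}   [S → S S]
{{{SS}}S} => {{{{}S}}S}   [S → { }]
{{{{}S}}S} => {{{{}{}}}S}   [S → { }]
{{{{}{}}}S} => {{{{}{}}}{}}   [S → { }]

S => {S} => {SS} => {{S}S} => {{{S}}S} => {{{SS}}S} => {{{{}S}}S} => {{{{}{}}}S} => {{{{}{}}}{}}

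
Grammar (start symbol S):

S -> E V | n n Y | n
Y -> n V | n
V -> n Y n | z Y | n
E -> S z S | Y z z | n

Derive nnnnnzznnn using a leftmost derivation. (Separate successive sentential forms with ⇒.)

S ⇒ EV   [S -> E V]
EV ⇒ YzzV   [E -> Y z z]
YzzV ⇒ nVzzV   [Y -> n V]
nVzzV ⇒ nnYnzzV   [V -> n Y n]
nnYnzzV ⇒ nnnVnzzV   [Y -> n V]
nnnVnzzV ⇒ nnnnnzzV   [V -> n]
nnnnnzzV ⇒ nnnnnzznYn   [V -> n Y n]
nnnnnzznYn ⇒ nnnnnzznnn   [Y -> n]

S⇒EV⇒YzzV⇒nVzzV⇒nnYnzzV⇒nnnVnzzV⇒nnnnnzzV⇒nnnnnzznYn⇒nnnnnzznnn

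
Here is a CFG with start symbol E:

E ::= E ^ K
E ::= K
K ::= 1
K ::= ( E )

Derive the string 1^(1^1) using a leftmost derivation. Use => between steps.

E => E^K => K^K => 1^K => 1^(E) => 1^(E^K) => 1^(K^K) => 1^(1^K) => 1^(1^1)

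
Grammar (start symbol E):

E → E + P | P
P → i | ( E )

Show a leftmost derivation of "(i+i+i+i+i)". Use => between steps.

E => P => (E) => (E+P) => (E+P+P) => (E+P+P+P) => (E+P+P+P+P) => (P+P+P+P+P) => (i+P+P+P+P) => (i+i+P+P+P) => (i+i+i+P+P) => (i+i+i+i+P) => (i+i+i+i+i)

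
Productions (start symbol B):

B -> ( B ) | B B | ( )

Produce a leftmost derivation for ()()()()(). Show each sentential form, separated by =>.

B => BB   [B -> B B]
BB => BBB   [B -> B B]
BBB => BBBB   [B -> B B]
BBBB => BBBBB   [B -> B B]
BBBBB => ()BBBB   [B -> ( )]
()BBBB => ()()BBB   [B -> ( )]
()()BBB => ()()()BB   [B -> ( )]
()()()BB => ()()()()B   [B -> ( )]
()()()()B => ()()()()()   [B -> ( )]

B => BB => BBB => BBBB => BBBBB => ()BBBB => ()()BBB => ()()()BB => ()()()()B => ()()()()()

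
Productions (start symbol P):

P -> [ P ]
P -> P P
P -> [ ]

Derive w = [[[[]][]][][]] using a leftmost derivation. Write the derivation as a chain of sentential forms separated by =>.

P => [P] => [PP] => [PPP] => [[P]PP] => [[PP]PP] => [[[P]P]PP] => [[[[]]P]PP] => [[[[]][]]PP] => [[[[]][]][]P] => [[[[]][]][][]]

P => [P]   [P -> [ P ]]
[P] => [PP]   [P -> P P]
[PP] => [PPP]   [P -> P P]
[PPP] => [[P]PP]   [P -> [ P ]]
[[P]PP] => [[PP]PP]   [P -> P P]
[[PP]PP] => [[[P]P]PP]   [P -> [ P ]]
[[[P]P]PP] => [[[[]]P]PP]   [P -> [ ]]
[[[[]]P]PP] => [[[[]][]]PP]   [P -> [ ]]
[[[[]][]]PP] => [[[[]][]][]P]   [P -> [ ]]
[[[[]][]][]P] => [[[[]][]][][]]   [P -> [ ]]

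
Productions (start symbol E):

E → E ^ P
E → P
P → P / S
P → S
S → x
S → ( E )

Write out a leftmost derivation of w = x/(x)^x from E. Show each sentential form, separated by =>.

E => E^P => P^P => P/S^P => S/S^P => x/S^P => x/(E)^P => x/(P)^P => x/(S)^P => x/(x)^P => x/(x)^S => x/(x)^x

E => E^P   [E → E ^ P]
E^P => P^P   [E → P]
P^P => P/S^P   [P → P / S]
P/S^P => S/S^P   [P → S]
S/S^P => x/S^P   [S → x]
x/S^P => x/(E)^P   [S → ( E )]
x/(E)^P => x/(P)^P   [E → P]
x/(P)^P => x/(S)^P   [P → S]
x/(S)^P => x/(x)^P   [S → x]
x/(x)^P => x/(x)^S   [P → S]
x/(x)^S => x/(x)^x   [S → x]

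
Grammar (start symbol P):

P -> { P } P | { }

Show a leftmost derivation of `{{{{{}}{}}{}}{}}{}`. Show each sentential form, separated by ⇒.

P ⇒ {P}P ⇒ {{P}P}P ⇒ {{{P}P}P}P ⇒ {{{{P}P}P}P}P ⇒ {{{{{}}P}P}P}P ⇒ {{{{{}}{}}P}P}P ⇒ {{{{{}}{}}{}}P}P ⇒ {{{{{}}{}}{}}{}}P ⇒ {{{{{}}{}}{}}{}}{}

P ⇒ {P}P   [P -> { P } P]
{P}P ⇒ {{P}P}P   [P -> { P } P]
{{P}P}P ⇒ {{{P}P}P}P   [P -> { P } P]
{{{P}P}P}P ⇒ {{{{P}P}P}P}P   [P -> { P } P]
{{{{P}P}P}P}P ⇒ {{{{{}}P}P}P}P   [P -> { }]
{{{{{}}P}P}P}P ⇒ {{{{{}}{}}P}P}P   [P -> { }]
{{{{{}}{}}P}P}P ⇒ {{{{{}}{}}{}}P}P   [P -> { }]
{{{{{}}{}}{}}P}P ⇒ {{{{{}}{}}{}}{}}P   [P -> { }]
{{{{{}}{}}{}}{}}P ⇒ {{{{{}}{}}{}}{}}{}   [P -> { }]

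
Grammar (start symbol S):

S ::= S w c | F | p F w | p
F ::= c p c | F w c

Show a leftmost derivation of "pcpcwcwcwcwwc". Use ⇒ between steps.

S⇒Swc⇒pFwwc⇒pFwcwwc⇒pFwcwcwwc⇒pFwcwcwcwwc⇒pcpcwcwcwcwwc

S ⇒ Swc   [S ::= S w c]
Swc ⇒ pFwwc   [S ::= p F w]
pFwwc ⇒ pFwcwwc   [F ::= F w c]
pFwcwwc ⇒ pFwcwcwwc   [F ::= F w c]
pFwcwcwwc ⇒ pFwcwcwcwwc   [F ::= F w c]
pFwcwcwcwwc ⇒ pcpcwcwcwcwwc   [F ::= c p c]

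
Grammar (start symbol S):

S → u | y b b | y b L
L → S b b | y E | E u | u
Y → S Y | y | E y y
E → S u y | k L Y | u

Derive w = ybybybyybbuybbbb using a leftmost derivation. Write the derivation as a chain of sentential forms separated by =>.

S => ybL   [S → y b L]
ybL => ybSbb   [L → S b b]
ybSbb => ybybLbb   [S → y b L]
ybybLbb => ybybSbbbb   [L → S b b]
ybybSbbbb => ybybybLbbbb   [S → y b L]
ybybybLbbbb => ybybybyEbbbb   [L → y E]
ybybybyEbbbb => ybybybySuybbbb   [E → S u y]
ybybybySuybbbb => ybybybyybbuybbbb   [S → y b b]

S=>ybL=>ybSbb=>ybybLbb=>ybybSbbbb=>ybybybLbbbb=>ybybybyEbbbb=>ybybybySuybbbb=>ybybybyybbuybbbb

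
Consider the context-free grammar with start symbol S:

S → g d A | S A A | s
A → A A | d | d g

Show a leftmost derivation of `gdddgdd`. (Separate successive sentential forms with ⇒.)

S ⇒ gdA   [S → g d A]
gdA ⇒ gdAA   [A → A A]
gdAA ⇒ gdAAA   [A → A A]
gdAAA ⇒ gdAAAA   [A → A A]
gdAAAA ⇒ gddAAA   [A → d]
gddAAA ⇒ gdddgAA   [A → d g]
gdddgAA ⇒ gdddgdA   [A → d]
gdddgdA ⇒ gdddgdd   [A → d]

S⇒gdA⇒gdAA⇒gdAAA⇒gdAAAA⇒gddAAA⇒gdddgAA⇒gdddgdA⇒gdddgdd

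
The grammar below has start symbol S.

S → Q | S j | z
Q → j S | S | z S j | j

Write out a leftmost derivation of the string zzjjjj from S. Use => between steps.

S => Q   [S → Q]
Q => zSj   [Q → z S j]
zSj => zSjj   [S → S j]
zSjj => zSjjj   [S → S j]
zSjjj => zSjjjj   [S → S j]
zSjjjj => zzjjjj   [S → z]

S=>Q=>zSj=>zSjj=>zSjjj=>zSjjjj=>zzjjjj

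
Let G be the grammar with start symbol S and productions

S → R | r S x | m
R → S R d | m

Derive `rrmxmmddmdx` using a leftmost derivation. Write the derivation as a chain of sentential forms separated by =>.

S=>rSx=>rRx=>rSRdx=>rRRdx=>rSRdRdx=>rrSxRdRdx=>rrmxRdRdx=>rrmxSRddRdx=>rrmxRRddRdx=>rrmxmRddRdx=>rrmxmmddRdx=>rrmxmmddmdx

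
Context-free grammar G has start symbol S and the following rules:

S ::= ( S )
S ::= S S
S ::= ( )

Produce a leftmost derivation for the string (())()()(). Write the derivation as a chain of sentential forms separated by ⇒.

S ⇒ SS ⇒ SSS ⇒ (S)SS ⇒ (())SS ⇒ (())SSS ⇒ (())()SS ⇒ (())()()S ⇒ (())()()()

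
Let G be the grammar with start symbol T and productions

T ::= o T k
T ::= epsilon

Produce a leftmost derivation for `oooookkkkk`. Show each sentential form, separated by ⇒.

T ⇒ oTk ⇒ ooTkk ⇒ oooTkkk ⇒ ooooTkkkk ⇒ oooooTkkkkk ⇒ oooookkkkk

T ⇒ oTk   [T ::= o T k]
oTk ⇒ ooTkk   [T ::= o T k]
ooTkk ⇒ oooTkkk   [T ::= o T k]
oooTkkk ⇒ ooooTkkkk   [T ::= o T k]
ooooTkkkk ⇒ oooooTkkkkk   [T ::= o T k]
oooooTkkkkk ⇒ oooookkkkk   [T ::= epsilon]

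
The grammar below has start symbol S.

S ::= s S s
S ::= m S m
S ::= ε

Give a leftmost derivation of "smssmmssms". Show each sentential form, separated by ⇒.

S⇒sSs⇒smSms⇒smsSsms⇒smssSssms⇒smssmSmssms⇒smssmmssms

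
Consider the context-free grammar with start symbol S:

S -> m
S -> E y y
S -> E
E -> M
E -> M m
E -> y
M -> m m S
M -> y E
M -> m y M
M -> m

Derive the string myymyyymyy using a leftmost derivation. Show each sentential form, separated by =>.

S => Eyy => Myy => myMyy => myyEyy => myyMmyy => myymyMmyy => myymyyEmyy => myymyyymyy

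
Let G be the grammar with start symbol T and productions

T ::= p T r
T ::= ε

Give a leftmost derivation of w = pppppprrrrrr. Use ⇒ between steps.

T ⇒ pTr   [T ::= p T r]
pTr ⇒ ppTrr   [T ::= p T r]
ppTrr ⇒ pppTrrr   [T ::= p T r]
pppTrrr ⇒ ppppTrrrr   [T ::= p T r]
ppppTrrrr ⇒ pppppTrrrrr   [T ::= p T r]
pppppTrrrrr ⇒ ppppppTrrrrrr   [T ::= p T r]
ppppppTrrrrrr ⇒ pppppprrrrrr   [T ::= ε]

T⇒pTr⇒ppTrr⇒pppTrrr⇒ppppTrrrr⇒pppppTrrrrr⇒ppppppTrrrrrr⇒pppppprrrrrr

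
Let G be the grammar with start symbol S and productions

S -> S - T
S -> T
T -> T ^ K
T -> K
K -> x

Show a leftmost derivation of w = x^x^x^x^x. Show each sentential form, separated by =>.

S => T => T^K => T^K^K => T^K^K^K => T^K^K^K^K => K^K^K^K^K => x^K^K^K^K => x^x^K^K^K => x^x^x^K^K => x^x^x^x^K => x^x^x^x^x

S => T   [S -> T]
T => T^K   [T -> T ^ K]
T^K => T^K^K   [T -> T ^ K]
T^K^K => T^K^K^K   [T -> T ^ K]
T^K^K^K => T^K^K^K^K   [T -> T ^ K]
T^K^K^K^K => K^K^K^K^K   [T -> K]
K^K^K^K^K => x^K^K^K^K   [K -> x]
x^K^K^K^K => x^x^K^K^K   [K -> x]
x^x^K^K^K => x^x^x^K^K   [K -> x]
x^x^x^K^K => x^x^x^x^K   [K -> x]
x^x^x^x^K => x^x^x^x^x   [K -> x]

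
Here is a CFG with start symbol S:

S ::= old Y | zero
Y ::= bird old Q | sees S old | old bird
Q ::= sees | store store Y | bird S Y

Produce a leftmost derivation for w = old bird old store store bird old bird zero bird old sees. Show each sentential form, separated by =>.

S => old Y => old bird old Q => old bird old store store Y => old bird old store store bird old Q => old bird old store store bird old bird S Y => old bird old store store bird old bird zero Y => old bird old store store bird old bird zero bird old Q => old bird old store store bird old bird zero bird old sees

S => old Y   [S ::= old Y]
old Y => old bird old Q   [Y ::= bird old Q]
old bird old Q => old bird old store store Y   [Q ::= store store Y]
old bird old store store Y => old bird old store store bird old Q   [Y ::= bird old Q]
old bird old store store bird old Q => old bird old store store bird old bird S Y   [Q ::= bird S Y]
old bird old store store bird old bird S Y => old bird old store store bird old bird zero Y   [S ::= zero]
old bird old store store bird old bird zero Y => old bird old store store bird old bird zero bird old Q   [Y ::= bird old Q]
old bird old store store bird old bird zero bird old Q => old bird old store store bird old bird zero bird old sees   [Q ::= sees]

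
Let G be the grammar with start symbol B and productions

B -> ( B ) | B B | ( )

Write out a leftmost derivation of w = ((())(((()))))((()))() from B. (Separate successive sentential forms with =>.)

B => BB => BBB => (B)BB => (BB)BB => ((B)B)BB => ((())B)BB => ((())(B))BB => ((())((B)))BB => ((())(((B))))BB => ((())(((()))))BB => ((())(((()))))(B)B => ((())(((()))))((B))B => ((())(((()))))((()))B => ((())(((()))))((()))()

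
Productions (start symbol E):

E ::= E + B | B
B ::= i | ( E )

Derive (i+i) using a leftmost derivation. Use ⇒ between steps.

E ⇒ B ⇒ (E) ⇒ (E+B) ⇒ (B+B) ⇒ (i+B) ⇒ (i+i)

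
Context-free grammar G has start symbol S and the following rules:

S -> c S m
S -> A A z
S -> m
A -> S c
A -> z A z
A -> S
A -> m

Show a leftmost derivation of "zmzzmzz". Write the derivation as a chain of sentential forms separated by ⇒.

S ⇒ AAz ⇒ zAzAz ⇒ zSzAz ⇒ zmzAz ⇒ zmzzAzz ⇒ zmzzmzz

S ⇒ AAz   [S -> A A z]
AAz ⇒ zAzAz   [A -> z A z]
zAzAz ⇒ zSzAz   [A -> S]
zSzAz ⇒ zmzAz   [S -> m]
zmzAz ⇒ zmzzAzz   [A -> z A z]
zmzzAzz ⇒ zmzzmzz   [A -> m]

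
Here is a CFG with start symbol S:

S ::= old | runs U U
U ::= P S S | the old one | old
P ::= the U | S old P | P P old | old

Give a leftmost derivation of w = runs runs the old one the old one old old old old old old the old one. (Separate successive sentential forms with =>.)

S => runs U U   [S ::= runs U U]
runs U U => runs P S S U   [U ::= P S S]
runs P S S U => runs S old P S S U   [P ::= S old P]
runs S old P S S U => runs runs U U old P S S U   [S ::= runs U U]
runs runs U U old P S S U => runs runs the old one U old P S S U   [U ::= the old one]
runs runs the old one U old P S S U => runs runs the old one the old one old P S S U   [U ::= the old one]
runs runs the old one the old one old P S S U => runs runs the old one the old one old P P old S S U   [P ::= P P old]
runs runs the old one the old one old P P old S S U => runs runs the old one the old one old old P old S S U   [P ::= old]
runs runs the old one the old one old old P old S S U => runs runs the old one the old one old old old old S S U   [P ::= old]
runs runs the old one the old one old old old old S S U => runs runs the old one the old one old old old old old S U   [S ::= old]
runs runs the old one the old one old old old old old S U => runs runs the old one the old one old old old old old old U   [S ::= old]
runs runs the old one the old one old old old old old old U => runs runs the old one the old one old old old old old old the old one   [U ::= the old one]

S => runs U U => runs P S S U => runs S old P S S U => runs runs U U old P S S U => runs runs the old one U old P S S U => runs runs the old one the old one old P S S U => runs runs the old one the old one old P P old S S U => runs runs the old one the old one old old P old S S U => runs runs the old one the old one old old old old S S U => runs runs the old one the old one old old old old old S U => runs runs the old one the old one old old old old old old U => runs runs the old one the old one old old old old old old the old one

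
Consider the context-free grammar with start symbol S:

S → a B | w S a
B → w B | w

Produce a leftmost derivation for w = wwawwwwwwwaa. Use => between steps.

S=>wSa=>wwSaa=>wwaBaa=>wwawBaa=>wwawwBaa=>wwawwwBaa=>wwawwwwBaa=>wwawwwwwBaa=>wwawwwwwwBaa=>wwawwwwwwwaa

S => wSa   [S → w S a]
wSa => wwSaa   [S → w S a]
wwSaa => wwaBaa   [S → a B]
wwaBaa => wwawBaa   [B → w B]
wwawBaa => wwawwBaa   [B → w B]
wwawwBaa => wwawwwBaa   [B → w B]
wwawwwBaa => wwawwwwBaa   [B → w B]
wwawwwwBaa => wwawwwwwBaa   [B → w B]
wwawwwwwBaa => wwawwwwwwBaa   [B → w B]
wwawwwwwwBaa => wwawwwwwwwaa   [B → w]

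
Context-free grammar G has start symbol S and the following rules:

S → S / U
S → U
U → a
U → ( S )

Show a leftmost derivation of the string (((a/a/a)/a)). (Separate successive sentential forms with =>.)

S => U => (S) => (U) => ((S)) => ((S/U)) => ((U/U)) => (((S)/U)) => (((S/U)/U)) => (((S/U/U)/U)) => (((U/U/U)/U)) => (((a/U/U)/U)) => (((a/a/U)/U)) => (((a/a/a)/U)) => (((a/a/a)/a))

S => U   [S → U]
U => (S)   [U → ( S )]
(S) => (U)   [S → U]
(U) => ((S))   [U → ( S )]
((S)) => ((S/U))   [S → S / U]
((S/U)) => ((U/U))   [S → U]
((U/U)) => (((S)/U))   [U → ( S )]
(((S)/U)) => (((S/U)/U))   [S → S / U]
(((S/U)/U)) => (((S/U/U)/U))   [S → S / U]
(((S/U/U)/U)) => (((U/U/U)/U))   [S → U]
(((U/U/U)/U)) => (((a/U/U)/U))   [U → a]
(((a/U/U)/U)) => (((a/a/U)/U))   [U → a]
(((a/a/U)/U)) => (((a/a/a)/U))   [U → a]
(((a/a/a)/U)) => (((a/a/a)/a))   [U → a]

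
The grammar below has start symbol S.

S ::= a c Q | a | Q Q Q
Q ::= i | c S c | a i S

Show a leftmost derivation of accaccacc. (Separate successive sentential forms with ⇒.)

S ⇒ acQ ⇒ accSc ⇒ accacQc ⇒ accaccScc ⇒ accaccacc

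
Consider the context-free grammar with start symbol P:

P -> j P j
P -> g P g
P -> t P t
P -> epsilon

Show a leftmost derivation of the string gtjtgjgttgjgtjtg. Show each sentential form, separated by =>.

P => gPg   [P -> g P g]
gPg => gtPtg   [P -> t P t]
gtPtg => gtjPjtg   [P -> j P j]
gtjPjtg => gtjtPtjtg   [P -> t P t]
gtjtPtjtg => gtjtgPgtjtg   [P -> g P g]
gtjtgPgtjtg => gtjtgjPjgtjtg   [P -> j P j]
gtjtgjPjgtjtg => gtjtgjgPgjgtjtg   [P -> g P g]
gtjtgjgPgjgtjtg => gtjtgjgtPtgjgtjtg   [P -> t P t]
gtjtgjgtPtgjgtjtg => gtjtgjgttgjgtjtg   [P -> epsilon]

P => gPg => gtPtg => gtjPjtg => gtjtPtjtg => gtjtgPgtjtg => gtjtgjPjgtjtg => gtjtgjgPgjgtjtg => gtjtgjgtPtgjgtjtg => gtjtgjgttgjgtjtg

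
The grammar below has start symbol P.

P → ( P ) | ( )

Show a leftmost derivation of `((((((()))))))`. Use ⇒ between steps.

P ⇒ (P)   [P → ( P )]
(P) ⇒ ((P))   [P → ( P )]
((P)) ⇒ (((P)))   [P → ( P )]
(((P))) ⇒ ((((P))))   [P → ( P )]
((((P)))) ⇒ (((((P)))))   [P → ( P )]
(((((P))))) ⇒ ((((((P))))))   [P → ( P )]
((((((P)))))) ⇒ ((((((()))))))   [P → ( )]

P⇒(P)⇒((P))⇒(((P)))⇒((((P))))⇒(((((P)))))⇒((((((P))))))⇒((((((()))))))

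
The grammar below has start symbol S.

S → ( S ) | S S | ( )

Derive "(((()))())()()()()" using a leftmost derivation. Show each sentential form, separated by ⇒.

S ⇒ SS ⇒ SSS ⇒ SSSS ⇒ SSSSS ⇒ (S)SSSS ⇒ (SS)SSSS ⇒ ((S)S)SSSS ⇒ (((S))S)SSSS ⇒ (((()))S)SSSS ⇒ (((()))())SSSS ⇒ (((()))())()SSS ⇒ (((()))())()()SS ⇒ (((()))())()()()S ⇒ (((()))())()()()()

S ⇒ SS   [S → S S]
SS ⇒ SSS   [S → S S]
SSS ⇒ SSSS   [S → S S]
SSSS ⇒ SSSSS   [S → S S]
SSSSS ⇒ (S)SSSS   [S → ( S )]
(S)SSSS ⇒ (SS)SSSS   [S → S S]
(SS)SSSS ⇒ ((S)S)SSSS   [S → ( S )]
((S)S)SSSS ⇒ (((S))S)SSSS   [S → ( S )]
(((S))S)SSSS ⇒ (((()))S)SSSS   [S → ( )]
(((()))S)SSSS ⇒ (((()))())SSSS   [S → ( )]
(((()))())SSSS ⇒ (((()))())()SSS   [S → ( )]
(((()))())()SSS ⇒ (((()))())()()SS   [S → ( )]
(((()))())()()SS ⇒ (((()))())()()()S   [S → ( )]
(((()))())()()()S ⇒ (((()))())()()()()   [S → ( )]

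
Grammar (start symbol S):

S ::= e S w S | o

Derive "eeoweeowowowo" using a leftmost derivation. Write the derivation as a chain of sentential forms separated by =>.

S => eSwS   [S ::= e S w S]
eSwS => eeSwSwS   [S ::= e S w S]
eeSwSwS => eeowSwS   [S ::= o]
eeowSwS => eeoweSwSwS   [S ::= e S w S]
eeoweSwSwS => eeoweeSwSwSwS   [S ::= e S w S]
eeoweeSwSwSwS => eeoweeowSwSwS   [S ::= o]
eeoweeowSwSwS => eeoweeowowSwS   [S ::= o]
eeoweeowowSwS => eeoweeowowowS   [S ::= o]
eeoweeowowowS => eeoweeowowowo   [S ::= o]

S => eSwS => eeSwSwS => eeowSwS => eeoweSwSwS => eeoweeSwSwSwS => eeoweeowSwSwS => eeoweeowowSwS => eeoweeowowowS => eeoweeowowowo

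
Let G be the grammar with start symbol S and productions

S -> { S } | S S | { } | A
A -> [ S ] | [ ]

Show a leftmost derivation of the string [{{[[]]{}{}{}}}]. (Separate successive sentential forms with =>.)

S => A   [S -> A]
A => [S]   [A -> [ S ]]
[S] => [{S}]   [S -> { S }]
[{S}] => [{{S}}]   [S -> { S }]
[{{S}}] => [{{SS}}]   [S -> S S]
[{{SS}}] => [{{SSS}}]   [S -> S S]
[{{SSS}}] => [{{ASS}}]   [S -> A]
[{{ASS}}] => [{{[S]SS}}]   [A -> [ S ]]
[{{[S]SS}}] => [{{[A]SS}}]   [S -> A]
[{{[A]SS}}] => [{{[[]]SS}}]   [A -> [ ]]
[{{[[]]SS}}] => [{{[[]]SSS}}]   [S -> S S]
[{{[[]]SSS}}] => [{{[[]]{}SS}}]   [S -> { }]
[{{[[]]{}SS}}] => [{{[[]]{}{}S}}]   [S -> { }]
[{{[[]]{}{}S}}] => [{{[[]]{}{}{}}}]   [S -> { }]

S => A => [S] => [{S}] => [{{S}}] => [{{SS}}] => [{{SSS}}] => [{{ASS}}] => [{{[S]SS}}] => [{{[A]SS}}] => [{{[[]]SS}}] => [{{[[]]SSS}}] => [{{[[]]{}SS}}] => [{{[[]]{}{}S}}] => [{{[[]]{}{}{}}}]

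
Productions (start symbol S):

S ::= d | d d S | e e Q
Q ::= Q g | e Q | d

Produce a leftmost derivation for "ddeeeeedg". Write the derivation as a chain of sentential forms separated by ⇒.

S ⇒ ddS ⇒ ddeeQ ⇒ ddeeQg ⇒ ddeeeQg ⇒ ddeeeeQg ⇒ ddeeeeeQg ⇒ ddeeeeedg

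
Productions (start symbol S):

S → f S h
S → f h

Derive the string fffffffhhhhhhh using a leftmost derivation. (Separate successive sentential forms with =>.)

S => fSh => ffShh => fffShhh => ffffShhhh => fffffShhhhh => ffffffShhhhhh => fffffffhhhhhhh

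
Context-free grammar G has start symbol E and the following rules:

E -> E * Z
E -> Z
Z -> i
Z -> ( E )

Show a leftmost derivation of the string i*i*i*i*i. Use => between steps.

E=>E*Z=>E*Z*Z=>E*Z*Z*Z=>E*Z*Z*Z*Z=>Z*Z*Z*Z*Z=>i*Z*Z*Z*Z=>i*i*Z*Z*Z=>i*i*i*Z*Z=>i*i*i*i*Z=>i*i*i*i*i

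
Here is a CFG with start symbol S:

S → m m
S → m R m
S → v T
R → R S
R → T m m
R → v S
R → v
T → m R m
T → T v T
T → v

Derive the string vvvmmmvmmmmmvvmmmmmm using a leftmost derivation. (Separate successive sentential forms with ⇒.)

S ⇒ vT ⇒ vTvT ⇒ vvvT ⇒ vvvmRm ⇒ vvvmTmmm ⇒ vvvmmRmmmm ⇒ vvvmmTmmmmmm ⇒ vvvmmTvTmmmmmm ⇒ vvvmmmRmvTmmmmmm ⇒ vvvmmmRSmvTmmmmmm ⇒ vvvmmmvSSmvTmmmmmm ⇒ vvvmmmvmmSmvTmmmmmm ⇒ vvvmmmvmmmmmvTmmmmmm ⇒ vvvmmmvmmmmmvvmmmmmm

S ⇒ vT   [S → v T]
vT ⇒ vTvT   [T → T v T]
vTvT ⇒ vvvT   [T → v]
vvvT ⇒ vvvmRm   [T → m R m]
vvvmRm ⇒ vvvmTmmm   [R → T m m]
vvvmTmmm ⇒ vvvmmRmmmm   [T → m R m]
vvvmmRmmmm ⇒ vvvmmTmmmmmm   [R → T m m]
vvvmmTmmmmmm ⇒ vvvmmTvTmmmmmm   [T → T v T]
vvvmmTvTmmmmmm ⇒ vvvmmmRmvTmmmmmm   [T → m R m]
vvvmmmRmvTmmmmmm ⇒ vvvmmmRSmvTmmmmmm   [R → R S]
vvvmmmRSmvTmmmmmm ⇒ vvvmmmvSSmvTmmmmmm   [R → v S]
vvvmmmvSSmvTmmmmmm ⇒ vvvmmmvmmSmvTmmmmmm   [S → m m]
vvvmmmvmmSmvTmmmmmm ⇒ vvvmmmvmmmmmvTmmmmmm   [S → m m]
vvvmmmvmmmmmvTmmmmmm ⇒ vvvmmmvmmmmmvvmmmmmm   [T → v]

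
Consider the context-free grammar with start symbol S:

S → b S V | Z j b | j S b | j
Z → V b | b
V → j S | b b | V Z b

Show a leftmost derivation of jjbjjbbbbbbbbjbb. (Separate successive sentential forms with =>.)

S => jSb => jZjbb => jVbjbb => jVZbbjbb => jVZbZbbjbb => jjSZbZbbjbb => jjbSVZbZbbjbb => jjbjSbVZbZbbjbb => jjbjjbVZbZbbjbb => jjbjjbbbZbZbbjbb => jjbjjbbbbbZbbjbb => jjbjjbbbbbbbbjbb

S => jSb   [S → j S b]
jSb => jZjbb   [S → Z j b]
jZjbb => jVbjbb   [Z → V b]
jVbjbb => jVZbbjbb   [V → V Z b]
jVZbbjbb => jVZbZbbjbb   [V → V Z b]
jVZbZbbjbb => jjSZbZbbjbb   [V → j S]
jjSZbZbbjbb => jjbSVZbZbbjbb   [S → b S V]
jjbSVZbZbbjbb => jjbjSbVZbZbbjbb   [S → j S b]
jjbjSbVZbZbbjbb => jjbjjbVZbZbbjbb   [S → j]
jjbjjbVZbZbbjbb => jjbjjbbbZbZbbjbb   [V → b b]
jjbjjbbbZbZbbjbb => jjbjjbbbbbZbbjbb   [Z → b]
jjbjjbbbbbZbbjbb => jjbjjbbbbbbbbjbb   [Z → b]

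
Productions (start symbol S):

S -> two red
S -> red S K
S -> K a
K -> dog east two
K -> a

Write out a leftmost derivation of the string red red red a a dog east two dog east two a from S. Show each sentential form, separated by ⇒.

S ⇒ red S K   [S -> red S K]
red S K ⇒ red red S K K   [S -> red S K]
red red S K K ⇒ red red red S K K K   [S -> red S K]
red red red S K K K ⇒ red red red K a K K K   [S -> K a]
red red red K a K K K ⇒ red red red a a K K K   [K -> a]
red red red a a K K K ⇒ red red red a a dog east two K K   [K -> dog east two]
red red red a a dog east two K K ⇒ red red red a a dog east two dog east two K   [K -> dog east two]
red red red a a dog east two dog east two K ⇒ red red red a a dog east two dog east two a   [K -> a]

S ⇒ red S K ⇒ red red S K K ⇒ red red red S K K K ⇒ red red red K a K K K ⇒ red red red a a K K K ⇒ red red red a a dog east two K K ⇒ red red red a a dog east two dog east two K ⇒ red red red a a dog east two dog east two a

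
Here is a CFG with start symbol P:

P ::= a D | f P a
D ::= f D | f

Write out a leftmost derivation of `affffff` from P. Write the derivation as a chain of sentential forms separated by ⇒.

P ⇒ aD ⇒ afD ⇒ affD ⇒ afffD ⇒ affffD ⇒ afffffD ⇒ affffff

P ⇒ aD   [P ::= a D]
aD ⇒ afD   [D ::= f D]
afD ⇒ affD   [D ::= f D]
affD ⇒ afffD   [D ::= f D]
afffD ⇒ affffD   [D ::= f D]
affffD ⇒ afffffD   [D ::= f D]
afffffD ⇒ affffff   [D ::= f]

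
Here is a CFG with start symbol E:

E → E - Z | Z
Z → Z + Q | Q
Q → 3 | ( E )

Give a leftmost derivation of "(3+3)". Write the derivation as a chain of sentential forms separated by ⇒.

E ⇒ Z   [E → Z]
Z ⇒ Q   [Z → Q]
Q ⇒ (E)   [Q → ( E )]
(E) ⇒ (Z)   [E → Z]
(Z) ⇒ (Z+Q)   [Z → Z + Q]
(Z+Q) ⇒ (Q+Q)   [Z → Q]
(Q+Q) ⇒ (3+Q)   [Q → 3]
(3+Q) ⇒ (3+3)   [Q → 3]

E⇒Z⇒Q⇒(E)⇒(Z)⇒(Z+Q)⇒(Q+Q)⇒(3+Q)⇒(3+3)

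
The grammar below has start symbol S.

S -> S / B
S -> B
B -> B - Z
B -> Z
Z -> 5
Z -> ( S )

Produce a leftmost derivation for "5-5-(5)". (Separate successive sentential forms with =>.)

S => B => B-Z => B-Z-Z => Z-Z-Z => 5-Z-Z => 5-5-Z => 5-5-(S) => 5-5-(B) => 5-5-(Z) => 5-5-(5)

S => B   [S -> B]
B => B-Z   [B -> B - Z]
B-Z => B-Z-Z   [B -> B - Z]
B-Z-Z => Z-Z-Z   [B -> Z]
Z-Z-Z => 5-Z-Z   [Z -> 5]
5-Z-Z => 5-5-Z   [Z -> 5]
5-5-Z => 5-5-(S)   [Z -> ( S )]
5-5-(S) => 5-5-(B)   [S -> B]
5-5-(B) => 5-5-(Z)   [B -> Z]
5-5-(Z) => 5-5-(5)   [Z -> 5]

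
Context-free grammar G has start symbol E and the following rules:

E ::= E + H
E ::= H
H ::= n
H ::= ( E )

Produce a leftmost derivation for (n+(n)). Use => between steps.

E => H => (E) => (E+H) => (H+H) => (n+H) => (n+(E)) => (n+(H)) => (n+(n))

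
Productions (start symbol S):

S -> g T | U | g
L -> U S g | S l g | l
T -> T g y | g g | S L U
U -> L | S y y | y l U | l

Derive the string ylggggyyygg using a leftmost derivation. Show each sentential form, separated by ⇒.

S ⇒ U ⇒ ylU ⇒ ylL ⇒ ylUSg ⇒ ylSyySg ⇒ ylgTyySg ⇒ ylgTgyyySg ⇒ ylggggyyySg ⇒ ylggggyyygg

S ⇒ U   [S -> U]
U ⇒ ylU   [U -> y l U]
ylU ⇒ ylL   [U -> L]
ylL ⇒ ylUSg   [L -> U S g]
ylUSg ⇒ ylSyySg   [U -> S y y]
ylSyySg ⇒ ylgTyySg   [S -> g T]
ylgTyySg ⇒ ylgTgyyySg   [T -> T g y]
ylgTgyyySg ⇒ ylggggyyySg   [T -> g g]
ylggggyyySg ⇒ ylggggyyygg   [S -> g]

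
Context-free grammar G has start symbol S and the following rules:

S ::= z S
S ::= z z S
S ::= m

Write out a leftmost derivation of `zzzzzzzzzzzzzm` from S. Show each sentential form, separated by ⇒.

S ⇒ zS ⇒ zzzS ⇒ zzzzS ⇒ zzzzzzS ⇒ zzzzzzzzS ⇒ zzzzzzzzzzS ⇒ zzzzzzzzzzzS ⇒ zzzzzzzzzzzzzS ⇒ zzzzzzzzzzzzzm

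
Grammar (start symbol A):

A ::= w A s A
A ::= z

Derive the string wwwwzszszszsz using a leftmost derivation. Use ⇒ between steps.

A ⇒ wAsA   [A ::= w A s A]
wAsA ⇒ wwAsAsA   [A ::= w A s A]
wwAsAsA ⇒ wwwAsAsAsA   [A ::= w A s A]
wwwAsAsAsA ⇒ wwwwAsAsAsAsA   [A ::= w A s A]
wwwwAsAsAsAsA ⇒ wwwwzsAsAsAsA   [A ::= z]
wwwwzsAsAsAsA ⇒ wwwwzszsAsAsA   [A ::= z]
wwwwzszsAsAsA ⇒ wwwwzszszsAsA   [A ::= z]
wwwwzszszsAsA ⇒ wwwwzszszszsA   [A ::= z]
wwwwzszszszsA ⇒ wwwwzszszszsz   [A ::= z]

A ⇒ wAsA ⇒ wwAsAsA ⇒ wwwAsAsAsA ⇒ wwwwAsAsAsAsA ⇒ wwwwzsAsAsAsA ⇒ wwwwzszsAsAsA ⇒ wwwwzszszsAsA ⇒ wwwwzszszszsA ⇒ wwwwzszszszsz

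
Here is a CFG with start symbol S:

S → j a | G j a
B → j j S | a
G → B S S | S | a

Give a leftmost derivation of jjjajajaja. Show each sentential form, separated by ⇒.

S⇒Gja⇒BSSja⇒jjSSSja⇒jjjaSSja⇒jjjajaSja⇒jjjajajaja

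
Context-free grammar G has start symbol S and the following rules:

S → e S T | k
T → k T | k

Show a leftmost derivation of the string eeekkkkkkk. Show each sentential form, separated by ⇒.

S ⇒ eST ⇒ eeSTT ⇒ eeeSTTT ⇒ eeekTTT ⇒ eeekkTTT ⇒ eeekkkTTT ⇒ eeekkkkTTT ⇒ eeekkkkkTT ⇒ eeekkkkkkT ⇒ eeekkkkkkk

S ⇒ eST   [S → e S T]
eST ⇒ eeSTT   [S → e S T]
eeSTT ⇒ eeeSTTT   [S → e S T]
eeeSTTT ⇒ eeekTTT   [S → k]
eeekTTT ⇒ eeekkTTT   [T → k T]
eeekkTTT ⇒ eeekkkTTT   [T → k T]
eeekkkTTT ⇒ eeekkkkTTT   [T → k T]
eeekkkkTTT ⇒ eeekkkkkTT   [T → k]
eeekkkkkTT ⇒ eeekkkkkkT   [T → k]
eeekkkkkkT ⇒ eeekkkkkkk   [T → k]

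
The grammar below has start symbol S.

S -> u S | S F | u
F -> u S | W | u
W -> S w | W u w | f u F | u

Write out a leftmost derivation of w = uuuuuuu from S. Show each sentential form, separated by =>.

S=>SF=>SFF=>SFFF=>SFFFF=>SFFFFF=>uSFFFFF=>uuFFFFF=>uuuFFFF=>uuuuFFF=>uuuuuFF=>uuuuuuF=>uuuuuuu

S => SF   [S -> S F]
SF => SFF   [S -> S F]
SFF => SFFF   [S -> S F]
SFFF => SFFFF   [S -> S F]
SFFFF => SFFFFF   [S -> S F]
SFFFFF => uSFFFFF   [S -> u S]
uSFFFFF => uuFFFFF   [S -> u]
uuFFFFF => uuuFFFF   [F -> u]
uuuFFFF => uuuuFFF   [F -> u]
uuuuFFF => uuuuuFF   [F -> u]
uuuuuFF => uuuuuuF   [F -> u]
uuuuuuF => uuuuuuu   [F -> u]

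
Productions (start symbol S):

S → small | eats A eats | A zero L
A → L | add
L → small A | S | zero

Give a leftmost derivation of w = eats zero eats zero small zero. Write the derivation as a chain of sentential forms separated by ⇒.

S ⇒ A zero L ⇒ L zero L ⇒ S zero L ⇒ eats A eats zero L ⇒ eats L eats zero L ⇒ eats zero eats zero L ⇒ eats zero eats zero small A ⇒ eats zero eats zero small L ⇒ eats zero eats zero small zero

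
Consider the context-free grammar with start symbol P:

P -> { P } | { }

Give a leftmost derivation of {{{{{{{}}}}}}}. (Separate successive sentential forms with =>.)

P=>{P}=>{{P}}=>{{{P}}}=>{{{{P}}}}=>{{{{{P}}}}}=>{{{{{{P}}}}}}=>{{{{{{{}}}}}}}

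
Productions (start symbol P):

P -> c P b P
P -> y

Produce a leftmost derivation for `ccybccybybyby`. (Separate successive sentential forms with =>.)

P => cPbP => ccPbPbP => ccybPbP => ccybcPbPbP => ccybccPbPbPbP => ccybccybPbPbP => ccybccybybPbP => ccybccybybybP => ccybccybybyby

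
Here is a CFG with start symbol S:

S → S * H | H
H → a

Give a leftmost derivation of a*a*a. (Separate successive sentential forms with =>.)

S => S*H   [S → S * H]
S*H => S*H*H   [S → S * H]
S*H*H => H*H*H   [S → H]
H*H*H => a*H*H   [H → a]
a*H*H => a*a*H   [H → a]
a*a*H => a*a*a   [H → a]

S => S*H => S*H*H => H*H*H => a*H*H => a*a*H => a*a*a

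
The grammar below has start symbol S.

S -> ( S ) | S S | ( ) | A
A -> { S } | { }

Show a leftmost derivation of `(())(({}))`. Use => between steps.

S => SS => (S)S => (())S => (())(S) => (())((S)) => (())((A)) => (())(({}))

S => SS   [S -> S S]
SS => (S)S   [S -> ( S )]
(S)S => (())S   [S -> ( )]
(())S => (())(S)   [S -> ( S )]
(())(S) => (())((S))   [S -> ( S )]
(())((S)) => (())((A))   [S -> A]
(())((A)) => (())(({}))   [A -> { }]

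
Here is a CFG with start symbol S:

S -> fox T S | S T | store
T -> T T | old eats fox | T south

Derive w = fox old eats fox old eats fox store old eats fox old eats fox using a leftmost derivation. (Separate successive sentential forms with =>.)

S => S T => S T T => fox T S T T => fox T T S T T => fox old eats fox T S T T => fox old eats fox old eats fox S T T => fox old eats fox old eats fox store T T => fox old eats fox old eats fox store old eats fox T => fox old eats fox old eats fox store old eats fox old eats fox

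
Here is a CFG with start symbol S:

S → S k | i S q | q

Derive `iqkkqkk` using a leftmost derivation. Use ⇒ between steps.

S ⇒ Sk ⇒ Skk ⇒ iSqkk ⇒ iSkqkk ⇒ iSkkqkk ⇒ iqkkqkk

S ⇒ Sk   [S → S k]
Sk ⇒ Skk   [S → S k]
Skk ⇒ iSqkk   [S → i S q]
iSqkk ⇒ iSkqkk   [S → S k]
iSkqkk ⇒ iSkkqkk   [S → S k]
iSkkqkk ⇒ iqkkqkk   [S → q]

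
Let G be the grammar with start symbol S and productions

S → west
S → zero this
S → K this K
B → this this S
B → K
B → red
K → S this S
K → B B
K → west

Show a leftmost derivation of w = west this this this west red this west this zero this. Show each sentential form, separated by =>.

S => K this K => west this K => west this S this S => west this K this K this S => west this B B this K this S => west this this this S B this K this S => west this this this west B this K this S => west this this this west red this K this S => west this this this west red this west this S => west this this this west red this west this zero this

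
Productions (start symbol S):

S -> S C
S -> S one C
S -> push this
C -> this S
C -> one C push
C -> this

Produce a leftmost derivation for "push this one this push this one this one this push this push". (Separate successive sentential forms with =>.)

S => S C => push this C => push this one C push => push this one this S push => push this one this S one C push => push this one this S one C one C push => push this one this push this one C one C push => push this one this push this one this one C push => push this one this push this one this one this S push => push this one this push this one this one this push this push

S => S C   [S -> S C]
S C => push this C   [S -> push this]
push this C => push this one C push   [C -> one C push]
push this one C push => push this one this S push   [C -> this S]
push this one this S push => push this one this S one C push   [S -> S one C]
push this one this S one C push => push this one this S one C one C push   [S -> S one C]
push this one this S one C one C push => push this one this push this one C one C push   [S -> push this]
push this one this push this one C one C push => push this one this push this one this one C push   [C -> this]
push this one this push this one this one C push => push this one this push this one this one this S push   [C -> this S]
push this one this push this one this one this S push => push this one this push this one this one this push this push   [S -> push this]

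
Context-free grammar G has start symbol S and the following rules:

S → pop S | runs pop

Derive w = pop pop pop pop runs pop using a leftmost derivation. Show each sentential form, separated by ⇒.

S ⇒ pop S ⇒ pop pop S ⇒ pop pop pop S ⇒ pop pop pop pop S ⇒ pop pop pop pop runs pop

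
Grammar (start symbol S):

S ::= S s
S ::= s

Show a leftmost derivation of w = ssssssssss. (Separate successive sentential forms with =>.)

S=>Ss=>Sss=>Ssss=>Sssss=>Ssssss=>Sssssss=>Ssssssss=>Sssssssss=>Ssssssssss=>ssssssssss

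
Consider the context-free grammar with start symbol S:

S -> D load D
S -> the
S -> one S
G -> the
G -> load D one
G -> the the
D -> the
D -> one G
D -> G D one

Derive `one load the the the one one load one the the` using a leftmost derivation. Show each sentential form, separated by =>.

S => D load D   [S -> D load D]
D load D => one G load D   [D -> one G]
one G load D => one load D one load D   [G -> load D one]
one load D one load D => one load G D one one load D   [D -> G D one]
one load G D one one load D => one load the the D one one load D   [G -> the the]
one load the the D one one load D => one load the the the one one load D   [D -> the]
one load the the the one one load D => one load the the the one one load one G   [D -> one G]
one load the the the one one load one G => one load the the the one one load one the the   [G -> the the]

S => D load D => one G load D => one load D one load D => one load G D one one load D => one load the the D one one load D => one load the the the one one load D => one load the the the one one load one G => one load the the the one one load one the the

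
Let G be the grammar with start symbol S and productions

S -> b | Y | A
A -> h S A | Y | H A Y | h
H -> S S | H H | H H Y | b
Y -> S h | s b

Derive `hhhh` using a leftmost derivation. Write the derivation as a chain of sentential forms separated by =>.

S => A   [S -> A]
A => Y   [A -> Y]
Y => Sh   [Y -> S h]
Sh => Yh   [S -> Y]
Yh => Shh   [Y -> S h]
Shh => Yhh   [S -> Y]
Yhh => Shhh   [Y -> S h]
Shhh => Ahhh   [S -> A]
Ahhh => hhhh   [A -> h]

S => A => Y => Sh => Yh => Shh => Yhh => Shhh => Ahhh => hhhh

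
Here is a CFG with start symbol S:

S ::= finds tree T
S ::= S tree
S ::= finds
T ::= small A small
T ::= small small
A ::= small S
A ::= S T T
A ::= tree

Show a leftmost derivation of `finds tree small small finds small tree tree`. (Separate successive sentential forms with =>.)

S => S tree => S tree tree => finds tree T tree tree => finds tree small A small tree tree => finds tree small small S small tree tree => finds tree small small finds small tree tree

S => S tree   [S ::= S tree]
S tree => S tree tree   [S ::= S tree]
S tree tree => finds tree T tree tree   [S ::= finds tree T]
finds tree T tree tree => finds tree small A small tree tree   [T ::= small A small]
finds tree small A small tree tree => finds tree small small S small tree tree   [A ::= small S]
finds tree small small S small tree tree => finds tree small small finds small tree tree   [S ::= finds]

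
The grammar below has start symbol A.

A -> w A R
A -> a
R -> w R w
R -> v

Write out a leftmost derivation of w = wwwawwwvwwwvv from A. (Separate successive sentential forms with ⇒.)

A ⇒ wAR ⇒ wwARR ⇒ wwwARRR ⇒ wwwaRRR ⇒ wwwawRwRR ⇒ wwwawwRwwRR ⇒ wwwawwwRwwwRR ⇒ wwwawwwvwwwRR ⇒ wwwawwwvwwwvR ⇒ wwwawwwvwwwvv

A ⇒ wAR   [A -> w A R]
wAR ⇒ wwARR   [A -> w A R]
wwARR ⇒ wwwARRR   [A -> w A R]
wwwARRR ⇒ wwwaRRR   [A -> a]
wwwaRRR ⇒ wwwawRwRR   [R -> w R w]
wwwawRwRR ⇒ wwwawwRwwRR   [R -> w R w]
wwwawwRwwRR ⇒ wwwawwwRwwwRR   [R -> w R w]
wwwawwwRwwwRR ⇒ wwwawwwvwwwRR   [R -> v]
wwwawwwvwwwRR ⇒ wwwawwwvwwwvR   [R -> v]
wwwawwwvwwwvR ⇒ wwwawwwvwwwvv   [R -> v]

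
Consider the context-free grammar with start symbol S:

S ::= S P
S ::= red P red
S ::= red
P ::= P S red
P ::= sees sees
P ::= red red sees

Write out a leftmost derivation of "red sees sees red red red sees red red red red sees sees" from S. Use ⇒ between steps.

S ⇒ S P ⇒ red P red P ⇒ red P S red red P ⇒ red P S red S red red P ⇒ red sees sees S red S red red P ⇒ red sees sees S P red S red red P ⇒ red sees sees red P red S red red P ⇒ red sees sees red red red sees red S red red P ⇒ red sees sees red red red sees red red red red P ⇒ red sees sees red red red sees red red red red sees sees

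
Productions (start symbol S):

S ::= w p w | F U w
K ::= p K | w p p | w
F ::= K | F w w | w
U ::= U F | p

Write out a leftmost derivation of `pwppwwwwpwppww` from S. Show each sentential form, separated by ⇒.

S⇒FUw⇒FwwUw⇒FwwwwUw⇒KwwwwUw⇒pKwwwwUw⇒pwppwwwwUw⇒pwppwwwwUFw⇒pwppwwwwUFFw⇒pwppwwwwpFFw⇒pwppwwwwpKFw⇒pwppwwwwpwppFw⇒pwppwwwwpwppww

S ⇒ FUw   [S ::= F U w]
FUw ⇒ FwwUw   [F ::= F w w]
FwwUw ⇒ FwwwwUw   [F ::= F w w]
FwwwwUw ⇒ KwwwwUw   [F ::= K]
KwwwwUw ⇒ pKwwwwUw   [K ::= p K]
pKwwwwUw ⇒ pwppwwwwUw   [K ::= w p p]
pwppwwwwUw ⇒ pwppwwwwUFw   [U ::= U F]
pwppwwwwUFw ⇒ pwppwwwwUFFw   [U ::= U F]
pwppwwwwUFFw ⇒ pwppwwwwpFFw   [U ::= p]
pwppwwwwpFFw ⇒ pwppwwwwpKFw   [F ::= K]
pwppwwwwpKFw ⇒ pwppwwwwpwppFw   [K ::= w p p]
pwppwwwwpwppFw ⇒ pwppwwwwpwppww   [F ::= w]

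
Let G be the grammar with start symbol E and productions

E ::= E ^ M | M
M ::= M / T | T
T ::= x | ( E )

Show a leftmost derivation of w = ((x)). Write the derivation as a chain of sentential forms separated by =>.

E => M => T => (E) => (M) => (T) => ((E)) => ((M)) => ((T)) => ((x))

E => M   [E ::= M]
M => T   [M ::= T]
T => (E)   [T ::= ( E )]
(E) => (M)   [E ::= M]
(M) => (T)   [M ::= T]
(T) => ((E))   [T ::= ( E )]
((E)) => ((M))   [E ::= M]
((M)) => ((T))   [M ::= T]
((T)) => ((x))   [T ::= x]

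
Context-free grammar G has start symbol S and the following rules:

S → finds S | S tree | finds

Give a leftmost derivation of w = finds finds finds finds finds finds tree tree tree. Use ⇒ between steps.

S ⇒ S tree ⇒ finds S tree ⇒ finds finds S tree ⇒ finds finds finds S tree ⇒ finds finds finds S tree tree ⇒ finds finds finds finds S tree tree ⇒ finds finds finds finds finds S tree tree ⇒ finds finds finds finds finds S tree tree tree ⇒ finds finds finds finds finds finds tree tree tree

S ⇒ S tree   [S → S tree]
S tree ⇒ finds S tree   [S → finds S]
finds S tree ⇒ finds finds S tree   [S → finds S]
finds finds S tree ⇒ finds finds finds S tree   [S → finds S]
finds finds finds S tree ⇒ finds finds finds S tree tree   [S → S tree]
finds finds finds S tree tree ⇒ finds finds finds finds S tree tree   [S → finds S]
finds finds finds finds S tree tree ⇒ finds finds finds finds finds S tree tree   [S → finds S]
finds finds finds finds finds S tree tree ⇒ finds finds finds finds finds S tree tree tree   [S → S tree]
finds finds finds finds finds S tree tree tree ⇒ finds finds finds finds finds finds tree tree tree   [S → finds]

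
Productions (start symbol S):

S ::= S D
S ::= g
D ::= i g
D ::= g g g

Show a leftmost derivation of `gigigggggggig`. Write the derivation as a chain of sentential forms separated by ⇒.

S⇒SD⇒SDD⇒SDDD⇒SDDDD⇒SDDDDD⇒gDDDDD⇒gigDDDD⇒gigigDDD⇒gigiggggDD⇒gigigggggggD⇒gigigggggggig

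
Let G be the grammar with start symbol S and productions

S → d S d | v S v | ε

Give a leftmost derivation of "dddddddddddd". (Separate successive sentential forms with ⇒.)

S ⇒ dSd ⇒ ddSdd ⇒ dddSddd ⇒ ddddSdddd ⇒ dddddSddddd ⇒ ddddddSdddddd ⇒ dddddddddddd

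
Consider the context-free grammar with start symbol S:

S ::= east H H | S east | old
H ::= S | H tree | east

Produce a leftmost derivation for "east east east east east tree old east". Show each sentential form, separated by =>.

S => east H H => east S H => east east H H H => east east S H H => east east east H H H H => east east east east H H H => east east east east H tree H H => east east east east east tree H H => east east east east east tree S H => east east east east east tree old H => east east east east east tree old east

S => east H H   [S ::= east H H]
east H H => east S H   [H ::= S]
east S H => east east H H H   [S ::= east H H]
east east H H H => east east S H H   [H ::= S]
east east S H H => east east east H H H H   [S ::= east H H]
east east east H H H H => east east east east H H H   [H ::= east]
east east east east H H H => east east east east H tree H H   [H ::= H tree]
east east east east H tree H H => east east east east east tree H H   [H ::= east]
east east east east east tree H H => east east east east east tree S H   [H ::= S]
east east east east east tree S H => east east east east east tree old H   [S ::= old]
east east east east east tree old H => east east east east east tree old east   [H ::= east]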